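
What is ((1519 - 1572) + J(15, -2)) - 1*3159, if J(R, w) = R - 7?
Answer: -3204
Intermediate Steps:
J(R, w) = -7 + R
((1519 - 1572) + J(15, -2)) - 1*3159 = ((1519 - 1572) + (-7 + 15)) - 1*3159 = (-53 + 8) - 3159 = -45 - 3159 = -3204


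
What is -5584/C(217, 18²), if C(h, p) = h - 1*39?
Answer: -2792/89 ≈ -31.371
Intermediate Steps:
C(h, p) = -39 + h (C(h, p) = h - 39 = -39 + h)
-5584/C(217, 18²) = -5584/(-39 + 217) = -5584/178 = -5584*1/178 = -2792/89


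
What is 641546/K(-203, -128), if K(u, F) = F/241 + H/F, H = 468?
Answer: -4947602752/32293 ≈ -1.5321e+5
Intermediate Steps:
K(u, F) = 468/F + F/241 (K(u, F) = F/241 + 468/F = 468/F + F/241)
641546/K(-203, -128) = 641546/(468/(-128) + (1/241)*(-128)) = 641546/(468*(-1/128) - 128/241) = 641546/(-117/32 - 128/241) = 641546/(-32293/7712) = 641546*(-7712/32293) = -4947602752/32293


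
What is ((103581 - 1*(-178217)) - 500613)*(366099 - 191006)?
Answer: -38312974795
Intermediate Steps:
((103581 - 1*(-178217)) - 500613)*(366099 - 191006) = ((103581 + 178217) - 500613)*175093 = (281798 - 500613)*175093 = -218815*175093 = -38312974795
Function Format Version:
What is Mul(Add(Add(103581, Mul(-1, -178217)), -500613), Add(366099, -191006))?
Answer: -38312974795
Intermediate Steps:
Mul(Add(Add(103581, Mul(-1, -178217)), -500613), Add(366099, -191006)) = Mul(Add(Add(103581, 178217), -500613), 175093) = Mul(Add(281798, -500613), 175093) = Mul(-218815, 175093) = -38312974795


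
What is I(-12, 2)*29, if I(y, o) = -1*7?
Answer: -203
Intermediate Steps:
I(y, o) = -7
I(-12, 2)*29 = -7*29 = -203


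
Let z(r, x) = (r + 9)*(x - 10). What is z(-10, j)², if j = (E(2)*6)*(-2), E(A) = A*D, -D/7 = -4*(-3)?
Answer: 4024036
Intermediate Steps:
D = -84 (D = -(-28)*(-3) = -7*12 = -84)
E(A) = -84*A (E(A) = A*(-84) = -84*A)
j = 2016 (j = (-84*2*6)*(-2) = -168*6*(-2) = -1008*(-2) = 2016)
z(r, x) = (-10 + x)*(9 + r) (z(r, x) = (9 + r)*(-10 + x) = (-10 + x)*(9 + r))
z(-10, j)² = (-90 - 10*(-10) + 9*2016 - 10*2016)² = (-90 + 100 + 18144 - 20160)² = (-2006)² = 4024036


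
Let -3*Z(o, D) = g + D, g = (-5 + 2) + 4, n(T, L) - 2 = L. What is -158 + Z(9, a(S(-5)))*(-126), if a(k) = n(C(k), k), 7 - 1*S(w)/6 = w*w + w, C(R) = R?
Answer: -3308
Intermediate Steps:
S(w) = 42 - 6*w - 6*w² (S(w) = 42 - 6*(w*w + w) = 42 - 6*(w² + w) = 42 - 6*(w + w²) = 42 + (-6*w - 6*w²) = 42 - 6*w - 6*w²)
n(T, L) = 2 + L
g = 1 (g = -3 + 4 = 1)
a(k) = 2 + k
Z(o, D) = -⅓ - D/3 (Z(o, D) = -(1 + D)/3 = -⅓ - D/3)
-158 + Z(9, a(S(-5)))*(-126) = -158 + (-⅓ - (2 + (42 - 6*(-5) - 6*(-5)²))/3)*(-126) = -158 + (-⅓ - (2 + (42 + 30 - 6*25))/3)*(-126) = -158 + (-⅓ - (2 + (42 + 30 - 150))/3)*(-126) = -158 + (-⅓ - (2 - 78)/3)*(-126) = -158 + (-⅓ - ⅓*(-76))*(-126) = -158 + (-⅓ + 76/3)*(-126) = -158 + 25*(-126) = -158 - 3150 = -3308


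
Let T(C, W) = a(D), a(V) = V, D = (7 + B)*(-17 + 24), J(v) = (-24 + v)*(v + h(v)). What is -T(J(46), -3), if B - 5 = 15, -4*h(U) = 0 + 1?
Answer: -189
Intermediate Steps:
h(U) = -1/4 (h(U) = -(0 + 1)/4 = -1/4*1 = -1/4)
B = 20 (B = 5 + 15 = 20)
J(v) = (-24 + v)*(-1/4 + v) (J(v) = (-24 + v)*(v - 1/4) = (-24 + v)*(-1/4 + v))
D = 189 (D = (7 + 20)*(-17 + 24) = 27*7 = 189)
T(C, W) = 189
-T(J(46), -3) = -1*189 = -189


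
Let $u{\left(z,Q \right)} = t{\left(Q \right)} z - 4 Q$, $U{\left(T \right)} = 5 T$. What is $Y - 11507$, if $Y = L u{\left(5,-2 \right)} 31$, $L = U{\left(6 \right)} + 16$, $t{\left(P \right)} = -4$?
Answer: $-28619$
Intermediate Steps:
$u{\left(z,Q \right)} = - 4 Q - 4 z$ ($u{\left(z,Q \right)} = - 4 z - 4 Q = - 4 Q - 4 z$)
$L = 46$ ($L = 5 \cdot 6 + 16 = 30 + 16 = 46$)
$Y = -17112$ ($Y = 46 \left(\left(-4\right) \left(-2\right) - 20\right) 31 = 46 \left(8 - 20\right) 31 = 46 \left(-12\right) 31 = \left(-552\right) 31 = -17112$)
$Y - 11507 = -17112 - 11507 = -28619$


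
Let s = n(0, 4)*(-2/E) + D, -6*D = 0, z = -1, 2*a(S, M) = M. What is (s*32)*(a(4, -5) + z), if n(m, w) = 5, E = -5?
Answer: -224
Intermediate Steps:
a(S, M) = M/2
D = 0 (D = -⅙*0 = 0)
s = 2 (s = 5*(-2/(-5)) + 0 = 5*(-2*(-⅕)) + 0 = 5*(⅖) + 0 = 2 + 0 = 2)
(s*32)*(a(4, -5) + z) = (2*32)*((½)*(-5) - 1) = 64*(-5/2 - 1) = 64*(-7/2) = -224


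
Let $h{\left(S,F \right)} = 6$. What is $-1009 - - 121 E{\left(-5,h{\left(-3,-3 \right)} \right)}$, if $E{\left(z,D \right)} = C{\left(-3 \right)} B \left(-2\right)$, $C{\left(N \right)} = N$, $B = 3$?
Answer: $1169$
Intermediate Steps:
$E{\left(z,D \right)} = 18$ ($E{\left(z,D \right)} = \left(-3\right) 3 \left(-2\right) = \left(-9\right) \left(-2\right) = 18$)
$-1009 - - 121 E{\left(-5,h{\left(-3,-3 \right)} \right)} = -1009 - \left(-121\right) 18 = -1009 - -2178 = -1009 + 2178 = 1169$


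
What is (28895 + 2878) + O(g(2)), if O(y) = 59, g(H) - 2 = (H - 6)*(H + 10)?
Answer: 31832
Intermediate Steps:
g(H) = 2 + (-6 + H)*(10 + H) (g(H) = 2 + (H - 6)*(H + 10) = 2 + (-6 + H)*(10 + H))
(28895 + 2878) + O(g(2)) = (28895 + 2878) + 59 = 31773 + 59 = 31832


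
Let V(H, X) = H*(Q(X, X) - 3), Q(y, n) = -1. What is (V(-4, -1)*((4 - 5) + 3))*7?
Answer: 224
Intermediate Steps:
V(H, X) = -4*H (V(H, X) = H*(-1 - 3) = H*(-4) = -4*H)
(V(-4, -1)*((4 - 5) + 3))*7 = ((-4*(-4))*((4 - 5) + 3))*7 = (16*(-1 + 3))*7 = (16*2)*7 = 32*7 = 224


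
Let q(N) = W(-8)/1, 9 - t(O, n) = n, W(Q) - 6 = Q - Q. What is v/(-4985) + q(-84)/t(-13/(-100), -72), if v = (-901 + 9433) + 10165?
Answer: -494849/134595 ≈ -3.6766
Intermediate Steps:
W(Q) = 6 (W(Q) = 6 + (Q - Q) = 6 + 0 = 6)
t(O, n) = 9 - n
v = 18697 (v = 8532 + 10165 = 18697)
q(N) = 6 (q(N) = 6/1 = 6*1 = 6)
v/(-4985) + q(-84)/t(-13/(-100), -72) = 18697/(-4985) + 6/(9 - 1*(-72)) = 18697*(-1/4985) + 6/(9 + 72) = -18697/4985 + 6/81 = -18697/4985 + 6*(1/81) = -18697/4985 + 2/27 = -494849/134595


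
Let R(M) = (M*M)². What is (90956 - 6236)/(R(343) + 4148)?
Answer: 28240/4613763783 ≈ 6.1208e-6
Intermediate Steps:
R(M) = M⁴ (R(M) = (M²)² = M⁴)
(90956 - 6236)/(R(343) + 4148) = (90956 - 6236)/(343⁴ + 4148) = 84720/(13841287201 + 4148) = 84720/13841291349 = 84720*(1/13841291349) = 28240/4613763783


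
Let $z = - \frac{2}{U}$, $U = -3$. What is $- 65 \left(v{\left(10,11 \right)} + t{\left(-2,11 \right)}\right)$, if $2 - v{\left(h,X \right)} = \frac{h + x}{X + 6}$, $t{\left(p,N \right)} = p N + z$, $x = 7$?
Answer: $\frac{3965}{3} \approx 1321.7$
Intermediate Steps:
$z = \frac{2}{3}$ ($z = - \frac{2}{-3} = \left(-2\right) \left(- \frac{1}{3}\right) = \frac{2}{3} \approx 0.66667$)
$t{\left(p,N \right)} = \frac{2}{3} + N p$ ($t{\left(p,N \right)} = p N + \frac{2}{3} = N p + \frac{2}{3} = \frac{2}{3} + N p$)
$v{\left(h,X \right)} = 2 - \frac{7 + h}{6 + X}$ ($v{\left(h,X \right)} = 2 - \frac{h + 7}{X + 6} = 2 - \frac{7 + h}{6 + X}$)
$- 65 \left(v{\left(10,11 \right)} + t{\left(-2,11 \right)}\right) = - 65 \left(\frac{5 - 10 + 2 \cdot 11}{6 + 11} + \left(\frac{2}{3} + 11 \left(-2\right)\right)\right) = - 65 \left(\frac{5 - 10 + 22}{17} + \left(\frac{2}{3} - 22\right)\right) = - 65 \left(\frac{1}{17} \cdot 17 - \frac{64}{3}\right) = - 65 \left(1 - \frac{64}{3}\right) = \left(-65\right) \left(- \frac{61}{3}\right) = \frac{3965}{3}$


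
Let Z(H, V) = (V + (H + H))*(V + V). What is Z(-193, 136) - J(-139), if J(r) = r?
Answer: -67861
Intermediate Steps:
Z(H, V) = 2*V*(V + 2*H) (Z(H, V) = (V + 2*H)*(2*V) = 2*V*(V + 2*H))
Z(-193, 136) - J(-139) = 2*136*(136 + 2*(-193)) - 1*(-139) = 2*136*(136 - 386) + 139 = 2*136*(-250) + 139 = -68000 + 139 = -67861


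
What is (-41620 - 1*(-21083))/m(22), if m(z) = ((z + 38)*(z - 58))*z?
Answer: 1867/4320 ≈ 0.43218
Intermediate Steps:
m(z) = z*(-58 + z)*(38 + z) (m(z) = ((38 + z)*(-58 + z))*z = ((-58 + z)*(38 + z))*z = z*(-58 + z)*(38 + z))
(-41620 - 1*(-21083))/m(22) = (-41620 - 1*(-21083))/((22*(-2204 + 22² - 20*22))) = (-41620 + 21083)/((22*(-2204 + 484 - 440))) = -20537/(22*(-2160)) = -20537/(-47520) = -20537*(-1/47520) = 1867/4320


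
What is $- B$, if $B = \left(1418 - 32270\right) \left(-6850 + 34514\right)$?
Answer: $853489728$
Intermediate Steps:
$B = -853489728$ ($B = \left(-30852\right) 27664 = -853489728$)
$- B = \left(-1\right) \left(-853489728\right) = 853489728$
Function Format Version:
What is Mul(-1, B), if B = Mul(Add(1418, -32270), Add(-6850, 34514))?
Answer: 853489728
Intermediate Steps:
B = -853489728 (B = Mul(-30852, 27664) = -853489728)
Mul(-1, B) = Mul(-1, -853489728) = 853489728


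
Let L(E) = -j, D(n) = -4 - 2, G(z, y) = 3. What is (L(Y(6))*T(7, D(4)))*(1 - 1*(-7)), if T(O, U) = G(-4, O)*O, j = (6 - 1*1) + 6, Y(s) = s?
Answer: -1848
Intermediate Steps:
D(n) = -6
j = 11 (j = (6 - 1) + 6 = 5 + 6 = 11)
L(E) = -11 (L(E) = -1*11 = -11)
T(O, U) = 3*O
(L(Y(6))*T(7, D(4)))*(1 - 1*(-7)) = (-33*7)*(1 - 1*(-7)) = (-11*21)*(1 + 7) = -231*8 = -1848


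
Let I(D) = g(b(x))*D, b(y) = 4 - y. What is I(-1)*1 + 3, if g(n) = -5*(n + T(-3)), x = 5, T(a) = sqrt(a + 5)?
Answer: -2 + 5*sqrt(2) ≈ 5.0711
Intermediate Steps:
T(a) = sqrt(5 + a)
g(n) = -5*n - 5*sqrt(2) (g(n) = -5*(n + sqrt(5 - 3)) = -5*(n + sqrt(2)) = -5*n - 5*sqrt(2))
I(D) = D*(5 - 5*sqrt(2)) (I(D) = (-5*(4 - 1*5) - 5*sqrt(2))*D = (-5*(4 - 5) - 5*sqrt(2))*D = (-5*(-1) - 5*sqrt(2))*D = (5 - 5*sqrt(2))*D = D*(5 - 5*sqrt(2)))
I(-1)*1 + 3 = (5*(-1)*(1 - sqrt(2)))*1 + 3 = (-5 + 5*sqrt(2))*1 + 3 = (-5 + 5*sqrt(2)) + 3 = -2 + 5*sqrt(2)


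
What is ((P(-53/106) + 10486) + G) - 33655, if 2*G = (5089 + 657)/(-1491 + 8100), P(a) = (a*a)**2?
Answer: -2449930159/105744 ≈ -23169.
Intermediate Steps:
P(a) = a**4 (P(a) = (a**2)**2 = a**4)
G = 2873/6609 (G = ((5089 + 657)/(-1491 + 8100))/2 = (5746/6609)/2 = (5746*(1/6609))/2 = (1/2)*(5746/6609) = 2873/6609 ≈ 0.43471)
((P(-53/106) + 10486) + G) - 33655 = (((-53/106)**4 + 10486) + 2873/6609) - 33655 = (((-53*1/106)**4 + 10486) + 2873/6609) - 33655 = (((-1/2)**4 + 10486) + 2873/6609) - 33655 = ((1/16 + 10486) + 2873/6609) - 33655 = (167777/16 + 2873/6609) - 33655 = 1108884161/105744 - 33655 = -2449930159/105744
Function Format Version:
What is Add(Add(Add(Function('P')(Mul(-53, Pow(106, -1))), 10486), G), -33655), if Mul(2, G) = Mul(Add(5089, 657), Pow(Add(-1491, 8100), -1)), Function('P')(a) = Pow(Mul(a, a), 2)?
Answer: Rational(-2449930159, 105744) ≈ -23169.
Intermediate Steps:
Function('P')(a) = Pow(a, 4) (Function('P')(a) = Pow(Pow(a, 2), 2) = Pow(a, 4))
G = Rational(2873, 6609) (G = Mul(Rational(1, 2), Mul(Add(5089, 657), Pow(Add(-1491, 8100), -1))) = Mul(Rational(1, 2), Mul(5746, Pow(6609, -1))) = Mul(Rational(1, 2), Mul(5746, Rational(1, 6609))) = Mul(Rational(1, 2), Rational(5746, 6609)) = Rational(2873, 6609) ≈ 0.43471)
Add(Add(Add(Function('P')(Mul(-53, Pow(106, -1))), 10486), G), -33655) = Add(Add(Add(Pow(Mul(-53, Pow(106, -1)), 4), 10486), Rational(2873, 6609)), -33655) = Add(Add(Add(Pow(Mul(-53, Rational(1, 106)), 4), 10486), Rational(2873, 6609)), -33655) = Add(Add(Add(Pow(Rational(-1, 2), 4), 10486), Rational(2873, 6609)), -33655) = Add(Add(Add(Rational(1, 16), 10486), Rational(2873, 6609)), -33655) = Add(Add(Rational(167777, 16), Rational(2873, 6609)), -33655) = Add(Rational(1108884161, 105744), -33655) = Rational(-2449930159, 105744)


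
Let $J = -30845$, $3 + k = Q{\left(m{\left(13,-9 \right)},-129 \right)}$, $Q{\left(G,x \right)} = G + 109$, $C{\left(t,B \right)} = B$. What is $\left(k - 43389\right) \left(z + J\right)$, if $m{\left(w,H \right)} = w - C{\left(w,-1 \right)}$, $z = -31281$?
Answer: $2688129894$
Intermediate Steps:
$m{\left(w,H \right)} = 1 + w$ ($m{\left(w,H \right)} = w - -1 = w + 1 = 1 + w$)
$Q{\left(G,x \right)} = 109 + G$
$k = 120$ ($k = -3 + \left(109 + \left(1 + 13\right)\right) = -3 + \left(109 + 14\right) = -3 + 123 = 120$)
$\left(k - 43389\right) \left(z + J\right) = \left(120 - 43389\right) \left(-31281 - 30845\right) = \left(-43269\right) \left(-62126\right) = 2688129894$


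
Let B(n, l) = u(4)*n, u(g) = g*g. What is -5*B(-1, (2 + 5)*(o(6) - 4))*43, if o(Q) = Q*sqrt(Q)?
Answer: 3440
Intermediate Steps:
u(g) = g**2
o(Q) = Q**(3/2)
B(n, l) = 16*n (B(n, l) = 4**2*n = 16*n)
-5*B(-1, (2 + 5)*(o(6) - 4))*43 = -80*(-1)*43 = -5*(-16)*43 = 80*43 = 3440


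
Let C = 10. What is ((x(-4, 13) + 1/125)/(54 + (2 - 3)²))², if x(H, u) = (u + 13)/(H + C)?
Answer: 21904/3515625 ≈ 0.0062305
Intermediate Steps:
x(H, u) = (13 + u)/(10 + H) (x(H, u) = (u + 13)/(H + 10) = (13 + u)/(10 + H))
((x(-4, 13) + 1/125)/(54 + (2 - 3)²))² = (((13 + 13)/(10 - 4) + 1/125)/(54 + (2 - 3)²))² = ((26/6 + 1/125)/(54 + (-1)²))² = (((⅙)*26 + 1/125)/(54 + 1))² = ((13/3 + 1/125)/55)² = ((1628/375)*(1/55))² = (148/1875)² = 21904/3515625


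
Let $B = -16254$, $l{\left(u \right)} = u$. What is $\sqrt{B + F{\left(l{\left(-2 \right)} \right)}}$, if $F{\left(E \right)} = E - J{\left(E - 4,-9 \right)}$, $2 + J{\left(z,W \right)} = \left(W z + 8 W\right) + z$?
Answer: $i \sqrt{16230} \approx 127.4 i$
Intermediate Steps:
$J{\left(z,W \right)} = -2 + z + 8 W + W z$ ($J{\left(z,W \right)} = -2 + \left(\left(W z + 8 W\right) + z\right) = -2 + \left(\left(8 W + W z\right) + z\right) = -2 + \left(z + 8 W + W z\right) = -2 + z + 8 W + W z$)
$F{\left(E \right)} = 42 + 9 E$ ($F{\left(E \right)} = E - \left(-2 + \left(E - 4\right) + 8 \left(-9\right) - 9 \left(E - 4\right)\right) = E - \left(-2 + \left(-4 + E\right) - 72 - 9 \left(-4 + E\right)\right) = E - \left(-2 + \left(-4 + E\right) - 72 - \left(-36 + 9 E\right)\right) = E - \left(-42 - 8 E\right) = E + \left(42 + 8 E\right) = 42 + 9 E$)
$\sqrt{B + F{\left(l{\left(-2 \right)} \right)}} = \sqrt{-16254 + \left(42 + 9 \left(-2\right)\right)} = \sqrt{-16254 + \left(42 - 18\right)} = \sqrt{-16254 + 24} = \sqrt{-16230} = i \sqrt{16230}$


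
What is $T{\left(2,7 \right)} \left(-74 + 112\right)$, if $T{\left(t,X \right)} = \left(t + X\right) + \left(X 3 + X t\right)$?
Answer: $1672$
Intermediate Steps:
$T{\left(t,X \right)} = t + 4 X + X t$ ($T{\left(t,X \right)} = \left(X + t\right) + \left(3 X + X t\right) = t + 4 X + X t$)
$T{\left(2,7 \right)} \left(-74 + 112\right) = \left(2 + 4 \cdot 7 + 7 \cdot 2\right) \left(-74 + 112\right) = \left(2 + 28 + 14\right) 38 = 44 \cdot 38 = 1672$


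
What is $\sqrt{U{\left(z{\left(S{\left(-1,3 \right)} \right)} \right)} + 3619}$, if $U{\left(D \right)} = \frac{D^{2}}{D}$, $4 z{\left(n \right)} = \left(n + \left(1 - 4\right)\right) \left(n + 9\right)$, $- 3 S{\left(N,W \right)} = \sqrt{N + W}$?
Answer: $\frac{\sqrt{130043 - 18 \sqrt{2}}}{6} \approx 60.097$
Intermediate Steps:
$S{\left(N,W \right)} = - \frac{\sqrt{N + W}}{3}$
$z{\left(n \right)} = \frac{\left(-3 + n\right) \left(9 + n\right)}{4}$ ($z{\left(n \right)} = \frac{\left(n + \left(1 - 4\right)\right) \left(n + 9\right)}{4} = \frac{\left(n + \left(1 - 4\right)\right) \left(9 + n\right)}{4} = \frac{\left(n - 3\right) \left(9 + n\right)}{4} = \frac{\left(-3 + n\right) \left(9 + n\right)}{4}$)
$U{\left(D \right)} = D$
$\sqrt{U{\left(z{\left(S{\left(-1,3 \right)} \right)} \right)} + 3619} = \sqrt{\left(- \frac{27}{4} + \frac{\left(- \frac{\sqrt{-1 + 3}}{3}\right)^{2}}{4} + \frac{3 \left(- \frac{\sqrt{-1 + 3}}{3}\right)}{2}\right) + 3619} = \sqrt{\left(- \frac{27}{4} + \frac{\left(- \frac{\sqrt{2}}{3}\right)^{2}}{4} + \frac{3 \left(- \frac{\sqrt{2}}{3}\right)}{2}\right) + 3619} = \sqrt{\left(- \frac{27}{4} + \frac{1}{4} \cdot \frac{2}{9} - \frac{\sqrt{2}}{2}\right) + 3619} = \sqrt{\left(- \frac{27}{4} + \frac{1}{18} - \frac{\sqrt{2}}{2}\right) + 3619} = \sqrt{\left(- \frac{241}{36} - \frac{\sqrt{2}}{2}\right) + 3619} = \sqrt{\frac{130043}{36} - \frac{\sqrt{2}}{2}}$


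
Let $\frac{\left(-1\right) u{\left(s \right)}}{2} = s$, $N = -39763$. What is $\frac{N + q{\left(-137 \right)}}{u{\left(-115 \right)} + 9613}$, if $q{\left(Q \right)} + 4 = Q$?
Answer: $- \frac{39904}{9843} \approx -4.054$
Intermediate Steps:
$q{\left(Q \right)} = -4 + Q$
$u{\left(s \right)} = - 2 s$
$\frac{N + q{\left(-137 \right)}}{u{\left(-115 \right)} + 9613} = \frac{-39763 - 141}{\left(-2\right) \left(-115\right) + 9613} = \frac{-39763 - 141}{230 + 9613} = - \frac{39904}{9843}$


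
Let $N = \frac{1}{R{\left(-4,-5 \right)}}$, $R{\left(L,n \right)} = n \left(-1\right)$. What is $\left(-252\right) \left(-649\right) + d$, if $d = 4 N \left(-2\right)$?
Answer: $\frac{817732}{5} \approx 1.6355 \cdot 10^{5}$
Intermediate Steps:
$R{\left(L,n \right)} = - n$
$N = \frac{1}{5}$ ($N = \frac{1}{\left(-1\right) \left(-5\right)} = \frac{1}{5} \approx 0.2$)
$d = - \frac{8}{5}$ ($d = 4 \cdot \frac{1}{5} \left(-2\right) = \frac{4}{5} \left(-2\right) = - \frac{8}{5} \approx -1.6$)
$\left(-252\right) \left(-649\right) + d = \left(-252\right) \left(-649\right) - \frac{8}{5} = 163548 - \frac{8}{5} = \frac{817732}{5}$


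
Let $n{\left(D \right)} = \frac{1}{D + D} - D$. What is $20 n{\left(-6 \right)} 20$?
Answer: $\frac{7100}{3} \approx 2366.7$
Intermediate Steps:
$n{\left(D \right)} = \frac{1}{2 D} - D$
$20 n{\left(-6 \right)} 20 = 20 \left(\frac{1}{2 \left(-6\right)} - -6\right) 20 = 20 \left(\frac{1}{2} \left(- \frac{1}{6}\right) + 6\right) 20 = 20 \left(- \frac{1}{12} + 6\right) 20 = 20 \cdot \frac{71}{12} \cdot 20 = \frac{355}{3} \cdot 20 = \frac{7100}{3}$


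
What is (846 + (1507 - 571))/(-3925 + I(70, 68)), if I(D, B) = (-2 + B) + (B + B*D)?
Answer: 594/323 ≈ 1.8390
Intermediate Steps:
I(D, B) = -2 + 2*B + B*D
(846 + (1507 - 571))/(-3925 + I(70, 68)) = (846 + (1507 - 571))/(-3925 + (-2 + 2*68 + 68*70)) = (846 + 936)/(-3925 + (-2 + 136 + 4760)) = 1782/(-3925 + 4894) = 1782/969 = 1782*(1/969) = 594/323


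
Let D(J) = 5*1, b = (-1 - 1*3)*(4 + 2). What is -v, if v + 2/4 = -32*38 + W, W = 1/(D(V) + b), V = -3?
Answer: 46229/38 ≈ 1216.6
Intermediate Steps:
b = -24 (b = (-1 - 3)*6 = -4*6 = -24)
D(J) = 5
W = -1/19 (W = 1/(5 - 24) = 1/(-19) = -1/19 ≈ -0.052632)
v = -46229/38 (v = -½ + (-32*38 - 1/19) = -½ + (-1216 - 1/19) = -½ - 23105/19 = -46229/38 ≈ -1216.6)
-v = -1*(-46229/38) = 46229/38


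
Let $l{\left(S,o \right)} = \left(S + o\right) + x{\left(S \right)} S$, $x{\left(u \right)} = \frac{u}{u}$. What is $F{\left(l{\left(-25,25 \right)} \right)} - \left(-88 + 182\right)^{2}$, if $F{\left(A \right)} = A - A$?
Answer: $-8836$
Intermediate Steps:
$x{\left(u \right)} = 1$
$l{\left(S,o \right)} = o + 2 S$ ($l{\left(S,o \right)} = \left(S + o\right) + 1 S = \left(S + o\right) + S = o + 2 S$)
$F{\left(A \right)} = 0$
$F{\left(l{\left(-25,25 \right)} \right)} - \left(-88 + 182\right)^{2} = 0 - \left(-88 + 182\right)^{2} = 0 - 94^{2} = 0 - 8836 = -8836$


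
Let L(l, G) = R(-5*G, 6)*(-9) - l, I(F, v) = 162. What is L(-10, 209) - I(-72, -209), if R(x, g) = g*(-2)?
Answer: -44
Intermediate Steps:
R(x, g) = -2*g
L(l, G) = 108 - l (L(l, G) = -2*6*(-9) - l = -12*(-9) - l = 108 - l)
L(-10, 209) - I(-72, -209) = (108 - 1*(-10)) - 1*162 = (108 + 10) - 162 = 118 - 162 = -44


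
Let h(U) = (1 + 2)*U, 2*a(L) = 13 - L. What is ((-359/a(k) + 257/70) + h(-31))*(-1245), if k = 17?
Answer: -785844/7 ≈ -1.1226e+5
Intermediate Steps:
a(L) = 13/2 - L/2 (a(L) = (13 - L)/2 = 13/2 - L/2)
h(U) = 3*U
((-359/a(k) + 257/70) + h(-31))*(-1245) = ((-359/(13/2 - 1/2*17) + 257/70) + 3*(-31))*(-1245) = ((-359/(13/2 - 17/2) + 257*(1/70)) - 93)*(-1245) = ((-359/(-2) + 257/70) - 93)*(-1245) = ((-359*(-1/2) + 257/70) - 93)*(-1245) = ((359/2 + 257/70) - 93)*(-1245) = (6411/35 - 93)*(-1245) = (3156/35)*(-1245) = -785844/7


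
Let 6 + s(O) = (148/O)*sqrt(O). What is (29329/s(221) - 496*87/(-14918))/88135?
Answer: 145191673317/4584700381910 + 1085173*sqrt(221)/307326745 ≈ 0.084161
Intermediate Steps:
s(O) = -6 + 148/sqrt(O) (s(O) = -6 + (148/O)*sqrt(O) = -6 + 148/sqrt(O))
(29329/s(221) - 496*87/(-14918))/88135 = (29329/(-6 + 148/sqrt(221)) - 496*87/(-14918))/88135 = (29329/(-6 + 148*(sqrt(221)/221)) - 43152*(-1/14918))*(1/88135) = (29329/(-6 + 148*sqrt(221)/221) + 21576/7459)*(1/88135) = (21576/7459 + 29329/(-6 + 148*sqrt(221)/221))*(1/88135) = 21576/657398965 + 29329/(88135*(-6 + 148*sqrt(221)/221))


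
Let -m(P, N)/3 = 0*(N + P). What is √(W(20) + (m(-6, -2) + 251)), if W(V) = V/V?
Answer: 6*√7 ≈ 15.875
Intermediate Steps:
W(V) = 1
m(P, N) = 0 (m(P, N) = -0*(N + P) = -3*0 = 0)
√(W(20) + (m(-6, -2) + 251)) = √(1 + (0 + 251)) = √(1 + 251) = √252 = 6*√7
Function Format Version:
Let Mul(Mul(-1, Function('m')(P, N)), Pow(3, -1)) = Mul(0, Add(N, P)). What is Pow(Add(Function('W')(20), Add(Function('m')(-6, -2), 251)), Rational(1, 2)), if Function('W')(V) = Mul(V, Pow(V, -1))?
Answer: Mul(6, Pow(7, Rational(1, 2))) ≈ 15.875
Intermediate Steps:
Function('W')(V) = 1
Function('m')(P, N) = 0 (Function('m')(P, N) = Mul(-3, Mul(0, Add(N, P))) = Mul(-3, 0) = 0)
Pow(Add(Function('W')(20), Add(Function('m')(-6, -2), 251)), Rational(1, 2)) = Pow(Add(1, Add(0, 251)), Rational(1, 2)) = Pow(Add(1, 251), Rational(1, 2)) = Pow(252, Rational(1, 2)) = Mul(6, Pow(7, Rational(1, 2)))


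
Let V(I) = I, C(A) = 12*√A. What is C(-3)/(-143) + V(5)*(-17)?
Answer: -85 - 12*I*√3/143 ≈ -85.0 - 0.14535*I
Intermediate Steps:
C(-3)/(-143) + V(5)*(-17) = (12*√(-3))/(-143) + 5*(-17) = -12*I*√3/143 - 85 = -85 - 12*I*√3/143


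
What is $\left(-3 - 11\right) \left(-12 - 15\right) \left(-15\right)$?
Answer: $-5670$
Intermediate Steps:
$\left(-3 - 11\right) \left(-12 - 15\right) \left(-15\right) = \left(-14\right) \left(-27\right) \left(-15\right) = 378 \left(-15\right) = -5670$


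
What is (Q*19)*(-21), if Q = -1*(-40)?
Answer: -15960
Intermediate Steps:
Q = 40
(Q*19)*(-21) = (40*19)*(-21) = 760*(-21) = -15960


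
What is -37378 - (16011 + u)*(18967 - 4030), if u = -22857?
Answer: 102221324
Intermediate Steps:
-37378 - (16011 + u)*(18967 - 4030) = -37378 - (16011 - 22857)*(18967 - 4030) = -37378 - (-6846)*14937 = -37378 - 1*(-102258702) = -37378 + 102258702 = 102221324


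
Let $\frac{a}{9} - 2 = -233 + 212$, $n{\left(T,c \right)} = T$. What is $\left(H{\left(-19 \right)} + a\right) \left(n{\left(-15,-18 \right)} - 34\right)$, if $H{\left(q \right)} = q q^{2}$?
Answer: $344470$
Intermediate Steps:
$a = -171$ ($a = 18 + 9 \left(-233 + 212\right) = 18 + 9 \left(-21\right) = 18 - 189 = -171$)
$H{\left(q \right)} = q^{3}$
$\left(H{\left(-19 \right)} + a\right) \left(n{\left(-15,-18 \right)} - 34\right) = \left(\left(-19\right)^{3} - 171\right) \left(-15 - 34\right) = \left(-6859 - 171\right) \left(-49\right) = \left(-7030\right) \left(-49\right) = 344470$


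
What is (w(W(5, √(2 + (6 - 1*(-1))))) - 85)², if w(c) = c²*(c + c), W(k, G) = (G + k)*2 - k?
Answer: 6640929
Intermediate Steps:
W(k, G) = k + 2*G (W(k, G) = (2*G + 2*k) - k = k + 2*G)
w(c) = 2*c³ (w(c) = c²*(2*c) = 2*c³)
(w(W(5, √(2 + (6 - 1*(-1))))) - 85)² = (2*(5 + 2*√(2 + (6 - 1*(-1))))³ - 85)² = (2*(5 + 2*√(2 + (6 + 1)))³ - 85)² = (2*(5 + 2*√(2 + 7))³ - 85)² = (2*(5 + 2*√9)³ - 85)² = (2*(5 + 2*3)³ - 85)² = (2*(5 + 6)³ - 85)² = (2*11³ - 85)² = (2*1331 - 85)² = (2662 - 85)² = 2577² = 6640929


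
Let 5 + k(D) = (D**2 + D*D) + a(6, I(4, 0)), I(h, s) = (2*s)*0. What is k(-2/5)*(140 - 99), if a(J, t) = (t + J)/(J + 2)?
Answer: -16113/100 ≈ -161.13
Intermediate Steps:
I(h, s) = 0
a(J, t) = (J + t)/(2 + J)
k(D) = -17/4 + 2*D**2 (k(D) = -5 + ((D**2 + D*D) + (6 + 0)/(2 + 6)) = -5 + ((D**2 + D**2) + 6/8) = -5 + (2*D**2 + (1/8)*6) = -5 + (2*D**2 + 3/4) = -5 + (3/4 + 2*D**2) = -17/4 + 2*D**2)
k(-2/5)*(140 - 99) = (-17/4 + 2*(-2/5)**2)*(140 - 99) = (-17/4 + 2*(-2*1/5)**2)*41 = (-17/4 + 2*(-2/5)**2)*41 = (-17/4 + 2*(4/25))*41 = (-17/4 + 8/25)*41 = -393/100*41 = -16113/100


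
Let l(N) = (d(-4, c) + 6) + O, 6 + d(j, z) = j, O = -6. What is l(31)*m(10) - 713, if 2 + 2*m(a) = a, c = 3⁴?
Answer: -753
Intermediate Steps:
c = 81
d(j, z) = -6 + j
m(a) = -1 + a/2
l(N) = -10 (l(N) = ((-6 - 4) + 6) - 6 = (-10 + 6) - 6 = -4 - 6 = -10)
l(31)*m(10) - 713 = -10*(-1 + (½)*10) - 713 = -10*(-1 + 5) - 713 = -10*4 - 713 = -40 - 713 = -753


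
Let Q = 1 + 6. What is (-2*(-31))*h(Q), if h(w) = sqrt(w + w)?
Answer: 62*sqrt(14) ≈ 231.98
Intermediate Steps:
Q = 7
h(w) = sqrt(2)*sqrt(w) (h(w) = sqrt(2*w) = sqrt(2)*sqrt(w))
(-2*(-31))*h(Q) = (-2*(-31))*(sqrt(2)*sqrt(7)) = 62*sqrt(14)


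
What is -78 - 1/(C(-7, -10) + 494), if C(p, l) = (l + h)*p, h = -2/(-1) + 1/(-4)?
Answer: -172150/2207 ≈ -78.002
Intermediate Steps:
h = 7/4 (h = -2*(-1) + 1*(-1/4) = 2 - 1/4 = 7/4 ≈ 1.7500)
C(p, l) = p*(7/4 + l) (C(p, l) = (l + 7/4)*p = (7/4 + l)*p = p*(7/4 + l))
-78 - 1/(C(-7, -10) + 494) = -78 - 1/((1/4)*(-7)*(7 + 4*(-10)) + 494) = -78 - 1/((1/4)*(-7)*(7 - 40) + 494) = -78 - 1/((1/4)*(-7)*(-33) + 494) = -78 - 1/(231/4 + 494) = -78 - 1/2207/4 = -78 - 1*4/2207 = -78 - 4/2207 = -172150/2207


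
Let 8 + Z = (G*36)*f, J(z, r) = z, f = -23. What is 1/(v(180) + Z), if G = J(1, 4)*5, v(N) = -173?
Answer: -1/4321 ≈ -0.00023143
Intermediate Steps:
G = 5 (G = 1*5 = 5)
Z = -4148 (Z = -8 + (5*36)*(-23) = -8 + 180*(-23) = -8 - 4140 = -4148)
1/(v(180) + Z) = 1/(-173 - 4148) = 1/(-4321) = -1/4321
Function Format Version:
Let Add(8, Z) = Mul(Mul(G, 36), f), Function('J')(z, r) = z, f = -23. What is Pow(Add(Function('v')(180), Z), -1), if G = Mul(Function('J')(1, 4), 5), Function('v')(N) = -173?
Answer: Rational(-1, 4321) ≈ -0.00023143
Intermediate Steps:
G = 5 (G = Mul(1, 5) = 5)
Z = -4148 (Z = Add(-8, Mul(Mul(5, 36), -23)) = Add(-8, Mul(180, -23)) = Add(-8, -4140) = -4148)
Pow(Add(Function('v')(180), Z), -1) = Pow(Add(-173, -4148), -1) = Pow(-4321, -1) = Rational(-1, 4321)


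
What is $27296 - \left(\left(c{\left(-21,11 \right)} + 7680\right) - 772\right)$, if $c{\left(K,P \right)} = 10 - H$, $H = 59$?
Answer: $20437$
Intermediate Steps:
$c{\left(K,P \right)} = -49$ ($c{\left(K,P \right)} = 10 - 59 = -49$)
$27296 - \left(\left(c{\left(-21,11 \right)} + 7680\right) - 772\right) = 27296 - \left(\left(-49 + 7680\right) - 772\right) = 27296 - \left(7631 - 772\right) = 27296 - 6859 = 20437$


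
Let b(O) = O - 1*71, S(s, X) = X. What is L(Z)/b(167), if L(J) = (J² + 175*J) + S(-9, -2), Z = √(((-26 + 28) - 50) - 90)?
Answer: -35/24 + 175*I*√138/96 ≈ -1.4583 + 21.414*I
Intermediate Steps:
Z = I*√138 (Z = √((2 - 50) - 90) = √(-48 - 90) = √(-138) = I*√138 ≈ 11.747*I)
L(J) = -2 + J² + 175*J (L(J) = (J² + 175*J) - 2 = -2 + J² + 175*J)
b(O) = -71 + O (b(O) = O - 71 = -71 + O)
L(Z)/b(167) = (-2 + (I*√138)² + 175*(I*√138))/(-71 + 167) = (-2 - 138 + 175*I*√138)/96 = (-140 + 175*I*√138)*(1/96) = -35/24 + 175*I*√138/96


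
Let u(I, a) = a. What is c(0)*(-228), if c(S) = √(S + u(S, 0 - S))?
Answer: 0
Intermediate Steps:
c(S) = 0 (c(S) = √(S + (0 - S)) = √(S - S) = √0 = 0)
c(0)*(-228) = 0*(-228) = 0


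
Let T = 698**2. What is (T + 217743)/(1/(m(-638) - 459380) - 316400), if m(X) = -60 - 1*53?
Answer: -323918211871/145383585201 ≈ -2.2280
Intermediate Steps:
m(X) = -113 (m(X) = -60 - 53 = -113)
T = 487204
(T + 217743)/(1/(m(-638) - 459380) - 316400) = (487204 + 217743)/(1/(-113 - 459380) - 316400) = 704947/(1/(-459493) - 316400) = 704947/(-1/459493 - 316400) = 704947/(-145383585201/459493) = 704947*(-459493/145383585201) = -323918211871/145383585201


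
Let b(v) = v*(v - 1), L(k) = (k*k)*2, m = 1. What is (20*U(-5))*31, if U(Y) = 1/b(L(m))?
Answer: 310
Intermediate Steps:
L(k) = 2*k² (L(k) = k²*2 = 2*k²)
b(v) = v*(-1 + v)
U(Y) = ½ (U(Y) = 1/((2*1²)*(-1 + 2*1²)) = 1/((2*1)*(-1 + 2*1)) = 1/(2*(-1 + 2)) = 1/(2*1) = 1/2 = ½)
(20*U(-5))*31 = (20*(½))*31 = 10*31 = 310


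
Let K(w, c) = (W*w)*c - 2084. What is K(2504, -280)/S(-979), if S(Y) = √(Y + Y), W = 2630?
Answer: 921973842*I*√1958/979 ≈ 4.1672e+7*I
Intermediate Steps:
S(Y) = √2*√Y (S(Y) = √(2*Y) = √2*√Y)
K(w, c) = -2084 + 2630*c*w (K(w, c) = (2630*w)*c - 2084 = 2630*c*w - 2084 = -2084 + 2630*c*w)
K(2504, -280)/S(-979) = (-2084 + 2630*(-280)*2504)/((√2*√(-979))) = (-2084 - 1843945600)/((√2*(I*√979))) = -1843947684*(-I*√1958/1958) = -(-921973842)*I*√1958/979 = 921973842*I*√1958/979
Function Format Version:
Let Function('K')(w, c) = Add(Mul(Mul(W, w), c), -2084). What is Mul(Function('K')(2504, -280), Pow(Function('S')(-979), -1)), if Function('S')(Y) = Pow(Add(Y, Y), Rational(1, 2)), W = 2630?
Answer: Mul(Rational(921973842, 979), I, Pow(1958, Rational(1, 2))) ≈ Mul(4.1672e+7, I)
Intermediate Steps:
Function('S')(Y) = Mul(Pow(2, Rational(1, 2)), Pow(Y, Rational(1, 2))) (Function('S')(Y) = Pow(Mul(2, Y), Rational(1, 2)) = Mul(Pow(2, Rational(1, 2)), Pow(Y, Rational(1, 2))))
Function('K')(w, c) = Add(-2084, Mul(2630, c, w)) (Function('K')(w, c) = Add(Mul(Mul(2630, w), c), -2084) = Add(Mul(2630, c, w), -2084) = Add(-2084, Mul(2630, c, w)))
Mul(Function('K')(2504, -280), Pow(Function('S')(-979), -1)) = Mul(Add(-2084, Mul(2630, -280, 2504)), Pow(Mul(Pow(2, Rational(1, 2)), Pow(-979, Rational(1, 2))), -1)) = Mul(Add(-2084, -1843945600), Pow(Mul(Pow(2, Rational(1, 2)), Mul(I, Pow(979, Rational(1, 2)))), -1)) = Mul(-1843947684, Pow(Mul(I, Pow(1958, Rational(1, 2))), -1)) = Mul(-1843947684, Mul(Rational(-1, 1958), I, Pow(1958, Rational(1, 2)))) = Mul(Rational(921973842, 979), I, Pow(1958, Rational(1, 2)))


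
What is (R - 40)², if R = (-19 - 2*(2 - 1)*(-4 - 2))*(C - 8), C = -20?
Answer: 24336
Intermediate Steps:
R = 196 (R = (-19 - 2*(2 - 1)*(-4 - 2))*(-20 - 8) = (-19 - 2*(-6))*(-28) = (-19 + 12)*(-28) = -7*(-28) = 196)
(R - 40)² = (196 - 40)² = 156² = 24336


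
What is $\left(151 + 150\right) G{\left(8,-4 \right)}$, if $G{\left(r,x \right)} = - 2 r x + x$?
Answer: $18060$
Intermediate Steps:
$G{\left(r,x \right)} = x - 2 r x$ ($G{\left(r,x \right)} = - 2 r x + x = x - 2 r x$)
$\left(151 + 150\right) G{\left(8,-4 \right)} = \left(151 + 150\right) \left(- 4 \left(1 - 16\right)\right) = 301 \left(- 4 \left(1 - 16\right)\right) = 301 \left(\left(-4\right) \left(-15\right)\right) = 301 \cdot 60 = 18060$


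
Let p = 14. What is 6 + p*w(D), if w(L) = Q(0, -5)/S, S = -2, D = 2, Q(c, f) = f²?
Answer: -169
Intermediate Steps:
w(L) = -25/2 (w(L) = (-5)²/(-2) = 25*(-½) = -25/2)
6 + p*w(D) = 6 + 14*(-25/2) = 6 - 175 = -169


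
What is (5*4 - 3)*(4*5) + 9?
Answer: 349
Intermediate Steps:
(5*4 - 3)*(4*5) + 9 = (20 - 3)*20 + 9 = 17*20 + 9 = 340 + 9 = 349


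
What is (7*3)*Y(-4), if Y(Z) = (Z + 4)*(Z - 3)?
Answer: 0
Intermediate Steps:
Y(Z) = (-3 + Z)*(4 + Z) (Y(Z) = (4 + Z)*(-3 + Z) = (-3 + Z)*(4 + Z))
(7*3)*Y(-4) = (7*3)*(-12 - 4 + (-4)²) = 21*(-12 - 4 + 16) = 21*0 = 0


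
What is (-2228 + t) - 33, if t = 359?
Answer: -1902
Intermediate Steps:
(-2228 + t) - 33 = (-2228 + 359) - 33 = -1869 - 33 = -1902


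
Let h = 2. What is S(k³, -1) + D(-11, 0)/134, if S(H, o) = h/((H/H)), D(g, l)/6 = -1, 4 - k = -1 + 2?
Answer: 131/67 ≈ 1.9552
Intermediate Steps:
k = 3 (k = 4 - (-1 + 2) = 4 - 1*1 = 4 - 1 = 3)
D(g, l) = -6 (D(g, l) = 6*(-1) = -6)
S(H, o) = 2 (S(H, o) = 2/((H/H)) = 2/1 = 2*1 = 2)
S(k³, -1) + D(-11, 0)/134 = 2 - 6/134 = 2 - 6*1/134 = 2 - 3/67 = 131/67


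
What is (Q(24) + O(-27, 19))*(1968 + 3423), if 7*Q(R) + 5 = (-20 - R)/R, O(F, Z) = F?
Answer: -2111475/14 ≈ -1.5082e+5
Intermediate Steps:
Q(R) = -5/7 + (-20 - R)/(7*R) (Q(R) = -5/7 + ((-20 - R)/R)/7 = -5/7 + (-20 - R)/(7*R))
(Q(24) + O(-27, 19))*(1968 + 3423) = ((2/7)*(-10 - 3*24)/24 - 27)*(1968 + 3423) = ((2/7)*(1/24)*(-10 - 72) - 27)*5391 = ((2/7)*(1/24)*(-82) - 27)*5391 = (-41/42 - 27)*5391 = -1175/42*5391 = -2111475/14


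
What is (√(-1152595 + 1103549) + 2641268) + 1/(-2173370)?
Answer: 5740452633159/2173370 + I*√49046 ≈ 2.6413e+6 + 221.46*I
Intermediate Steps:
(√(-1152595 + 1103549) + 2641268) + 1/(-2173370) = (√(-49046) + 2641268) - 1/2173370 = (I*√49046 + 2641268) - 1/2173370 = (2641268 + I*√49046) - 1/2173370 = 5740452633159/2173370 + I*√49046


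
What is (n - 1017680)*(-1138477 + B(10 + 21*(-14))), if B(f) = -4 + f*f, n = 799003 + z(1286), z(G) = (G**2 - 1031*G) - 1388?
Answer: -114102293625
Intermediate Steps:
z(G) = -1388 + G**2 - 1031*G
n = 1125545 (n = 799003 + (-1388 + 1286**2 - 1031*1286) = 799003 + (-1388 + 1653796 - 1325866) = 799003 + 326542 = 1125545)
B(f) = -4 + f**2
(n - 1017680)*(-1138477 + B(10 + 21*(-14))) = (1125545 - 1017680)*(-1138477 + (-4 + (10 + 21*(-14))**2)) = 107865*(-1138477 + (-4 + (10 - 294)**2)) = 107865*(-1138477 + (-4 + (-284)**2)) = 107865*(-1138477 + (-4 + 80656)) = 107865*(-1138477 + 80652) = 107865*(-1057825) = -114102293625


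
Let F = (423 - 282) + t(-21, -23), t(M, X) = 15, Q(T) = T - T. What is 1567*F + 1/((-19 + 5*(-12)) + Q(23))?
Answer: 19311707/79 ≈ 2.4445e+5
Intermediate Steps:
Q(T) = 0
F = 156 (F = (423 - 282) + 15 = 141 + 15 = 156)
1567*F + 1/((-19 + 5*(-12)) + Q(23)) = 1567*156 + 1/((-19 + 5*(-12)) + 0) = 244452 + 1/((-19 - 60) + 0) = 244452 + 1/(-79 + 0) = 244452 + 1/(-79) = 244452 - 1/79 = 19311707/79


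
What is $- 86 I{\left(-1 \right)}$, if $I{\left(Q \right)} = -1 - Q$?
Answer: $0$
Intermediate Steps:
$- 86 I{\left(-1 \right)} = - 86 \left(-1 - -1\right) = - 86 \left(-1 + 1\right) = \left(-86\right) 0 = 0$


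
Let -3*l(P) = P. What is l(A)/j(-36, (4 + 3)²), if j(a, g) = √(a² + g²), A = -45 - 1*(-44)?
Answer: √3697/11091 ≈ 0.0054822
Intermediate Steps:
A = -1 (A = -45 + 44 = -1)
l(P) = -P/3
l(A)/j(-36, (4 + 3)²) = (-⅓*(-1))/(√((-36)² + ((4 + 3)²)²)) = 1/(3*(√(1296 + (7²)²))) = 1/(3*(√(1296 + 49²))) = 1/(3*(√(1296 + 2401))) = 1/(3*(√3697)) = (√3697/3697)/3 = √3697/11091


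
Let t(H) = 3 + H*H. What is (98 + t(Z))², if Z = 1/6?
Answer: 13227769/1296 ≈ 10207.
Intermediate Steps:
Z = ⅙ ≈ 0.16667
t(H) = 3 + H²
(98 + t(Z))² = (98 + (3 + (⅙)²))² = (98 + (3 + 1/36))² = (98 + 109/36)² = (3637/36)² = 13227769/1296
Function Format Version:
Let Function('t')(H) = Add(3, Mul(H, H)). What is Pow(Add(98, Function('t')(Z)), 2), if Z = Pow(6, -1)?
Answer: Rational(13227769, 1296) ≈ 10207.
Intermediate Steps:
Z = Rational(1, 6) ≈ 0.16667
Function('t')(H) = Add(3, Pow(H, 2))
Pow(Add(98, Function('t')(Z)), 2) = Pow(Add(98, Add(3, Pow(Rational(1, 6), 2))), 2) = Pow(Add(98, Add(3, Rational(1, 36))), 2) = Pow(Add(98, Rational(109, 36)), 2) = Pow(Rational(3637, 36), 2) = Rational(13227769, 1296)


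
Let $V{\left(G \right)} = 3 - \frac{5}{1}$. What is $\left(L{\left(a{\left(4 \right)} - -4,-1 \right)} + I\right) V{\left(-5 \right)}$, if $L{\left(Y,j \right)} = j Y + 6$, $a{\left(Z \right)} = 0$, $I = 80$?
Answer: $-164$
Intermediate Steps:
$V{\left(G \right)} = -2$ ($V{\left(G \right)} = 3 - 5 = -2$)
$L{\left(Y,j \right)} = 6 + Y j$ ($L{\left(Y,j \right)} = Y j + 6 = 6 + Y j$)
$\left(L{\left(a{\left(4 \right)} - -4,-1 \right)} + I\right) V{\left(-5 \right)} = \left(\left(6 + \left(0 - -4\right) \left(-1\right)\right) + 80\right) \left(-2\right) = \left(\left(6 + \left(0 + 4\right) \left(-1\right)\right) + 80\right) \left(-2\right) = \left(\left(6 + 4 \left(-1\right)\right) + 80\right) \left(-2\right) = \left(\left(6 - 4\right) + 80\right) \left(-2\right) = \left(2 + 80\right) \left(-2\right) = 82 \left(-2\right) = -164$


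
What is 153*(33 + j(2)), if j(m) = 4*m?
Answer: 6273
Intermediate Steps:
153*(33 + j(2)) = 153*(33 + 4*2) = 153*(33 + 8) = 153*41 = 6273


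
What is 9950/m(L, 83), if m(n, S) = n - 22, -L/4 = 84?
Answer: -4975/179 ≈ -27.793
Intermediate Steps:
L = -336 (L = -4*84 = -336)
m(n, S) = -22 + n
9950/m(L, 83) = 9950/(-22 - 336) = 9950/(-358) = 9950*(-1/358) = -4975/179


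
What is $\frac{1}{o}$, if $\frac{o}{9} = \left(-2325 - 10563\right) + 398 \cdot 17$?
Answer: $- \frac{1}{55098} \approx -1.8149 \cdot 10^{-5}$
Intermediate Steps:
$o = -55098$ ($o = 9 \left(\left(-2325 - 10563\right) + 398 \cdot 17\right) = 9 \left(-12888 + 6766\right) = 9 \left(-6122\right) = -55098$)
$\frac{1}{o} = \frac{1}{-55098} = - \frac{1}{55098}$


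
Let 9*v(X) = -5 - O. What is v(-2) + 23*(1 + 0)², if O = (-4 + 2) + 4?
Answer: 200/9 ≈ 22.222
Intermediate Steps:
O = 2 (O = -2 + 4 = 2)
v(X) = -7/9 (v(X) = (-5 - 1*2)/9 = (-5 - 2)/9 = (⅑)*(-7) = -7/9)
v(-2) + 23*(1 + 0)² = -7/9 + 23*(1 + 0)² = -7/9 + 23*1² = -7/9 + 23*1 = -7/9 + 23 = 200/9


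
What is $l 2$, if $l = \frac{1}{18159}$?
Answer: $\frac{2}{18159} \approx 0.00011014$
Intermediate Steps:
$l = \frac{1}{18159} \approx 5.5069 \cdot 10^{-5}$
$l 2 = \frac{1}{18159} \cdot 2 = \frac{2}{18159}$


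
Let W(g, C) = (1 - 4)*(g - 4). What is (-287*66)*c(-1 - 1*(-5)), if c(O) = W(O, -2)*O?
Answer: 0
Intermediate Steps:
W(g, C) = 12 - 3*g (W(g, C) = -3*(-4 + g) = 12 - 3*g)
c(O) = O*(12 - 3*O) (c(O) = (12 - 3*O)*O = O*(12 - 3*O))
(-287*66)*c(-1 - 1*(-5)) = (-287*66)*(3*(-1 - 1*(-5))*(4 - (-1 - 1*(-5)))) = -56826*(-1 + 5)*(4 - (-1 + 5)) = -56826*4*(4 - 1*4) = -56826*4*(4 - 4) = -56826*4*0 = -18942*0 = 0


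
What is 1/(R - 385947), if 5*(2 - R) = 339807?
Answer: -5/2269532 ≈ -2.2031e-6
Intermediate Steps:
R = -339797/5 (R = 2 - ⅕*339807 = 2 - 339807/5 = -339797/5 ≈ -67959.)
1/(R - 385947) = 1/(-339797/5 - 385947) = 1/(-2269532/5) = -5/2269532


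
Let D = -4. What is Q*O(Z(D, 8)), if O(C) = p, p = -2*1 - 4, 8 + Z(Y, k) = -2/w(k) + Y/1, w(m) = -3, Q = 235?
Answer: -1410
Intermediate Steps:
Z(Y, k) = -22/3 + Y (Z(Y, k) = -8 + (-2/(-3) + Y/1) = -8 + (-2*(-⅓) + Y*1) = -8 + (⅔ + Y) = -22/3 + Y)
p = -6 (p = -2 - 4 = -6)
O(C) = -6
Q*O(Z(D, 8)) = 235*(-6) = -1410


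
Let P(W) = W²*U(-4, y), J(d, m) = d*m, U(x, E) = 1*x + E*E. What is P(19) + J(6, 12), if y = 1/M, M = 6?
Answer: -49031/36 ≈ -1362.0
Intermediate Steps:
y = ⅙ (y = 1/6 = 1*(⅙) = ⅙ ≈ 0.16667)
U(x, E) = x + E²
P(W) = -143*W²/36 (P(W) = W²*(-4 + (⅙)²) = W²*(-4 + 1/36) = W²*(-143/36) = -143*W²/36)
P(19) + J(6, 12) = -143/36*19² + 6*12 = -143/36*361 + 72 = -51623/36 + 72 = -49031/36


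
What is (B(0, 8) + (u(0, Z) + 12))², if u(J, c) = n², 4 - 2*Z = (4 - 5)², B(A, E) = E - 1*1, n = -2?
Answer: 529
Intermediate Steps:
B(A, E) = -1 + E (B(A, E) = E - 1 = -1 + E)
Z = 3/2 (Z = 2 - (4 - 5)²/2 = 2 - ½*(-1)² = 2 - ½*1 = 2 - ½ = 3/2 ≈ 1.5000)
u(J, c) = 4 (u(J, c) = (-2)² = 4)
(B(0, 8) + (u(0, Z) + 12))² = ((-1 + 8) + (4 + 12))² = (7 + 16)² = 23² = 529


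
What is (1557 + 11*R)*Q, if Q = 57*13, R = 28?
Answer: 1381965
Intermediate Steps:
Q = 741
(1557 + 11*R)*Q = (1557 + 11*28)*741 = (1557 + 308)*741 = 1865*741 = 1381965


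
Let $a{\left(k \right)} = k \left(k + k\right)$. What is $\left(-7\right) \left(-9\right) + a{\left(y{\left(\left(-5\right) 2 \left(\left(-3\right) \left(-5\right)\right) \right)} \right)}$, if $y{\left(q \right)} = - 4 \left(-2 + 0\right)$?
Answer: $191$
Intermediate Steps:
$y{\left(q \right)} = 8$ ($y{\left(q \right)} = \left(-4\right) \left(-2\right) = 8$)
$a{\left(k \right)} = 2 k^{2}$ ($a{\left(k \right)} = k 2 k = 2 k^{2}$)
$\left(-7\right) \left(-9\right) + a{\left(y{\left(\left(-5\right) 2 \left(\left(-3\right) \left(-5\right)\right) \right)} \right)} = \left(-7\right) \left(-9\right) + 2 \cdot 8^{2} = 63 + 2 \cdot 64 = 63 + 128 = 191$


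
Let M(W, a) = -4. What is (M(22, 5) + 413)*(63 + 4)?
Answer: 27403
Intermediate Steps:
(M(22, 5) + 413)*(63 + 4) = (-4 + 413)*(63 + 4) = 409*67 = 27403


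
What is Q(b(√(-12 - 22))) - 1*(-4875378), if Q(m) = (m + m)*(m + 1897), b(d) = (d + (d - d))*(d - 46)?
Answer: 4604806 - 168268*I*√34 ≈ 4.6048e+6 - 9.8116e+5*I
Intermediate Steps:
b(d) = d*(-46 + d) (b(d) = (d + 0)*(-46 + d) = d*(-46 + d))
Q(m) = 2*m*(1897 + m) (Q(m) = (2*m)*(1897 + m) = 2*m*(1897 + m))
Q(b(√(-12 - 22))) - 1*(-4875378) = 2*(√(-12 - 22)*(-46 + √(-12 - 22)))*(1897 + √(-12 - 22)*(-46 + √(-12 - 22))) - 1*(-4875378) = 2*(√(-34)*(-46 + √(-34)))*(1897 + √(-34)*(-46 + √(-34))) + 4875378 = 2*((I*√34)*(-46 + I*√34))*(1897 + (I*√34)*(-46 + I*√34)) + 4875378 = 2*(I*√34*(-46 + I*√34))*(1897 + I*√34*(-46 + I*√34)) + 4875378 = 2*I*√34*(-46 + I*√34)*(1897 + I*√34*(-46 + I*√34)) + 4875378 = 4875378 + 2*I*√34*(-46 + I*√34)*(1897 + I*√34*(-46 + I*√34))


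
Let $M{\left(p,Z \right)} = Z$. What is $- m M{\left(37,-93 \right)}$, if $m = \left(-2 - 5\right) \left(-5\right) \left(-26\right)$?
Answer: $-84630$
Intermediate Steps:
$m = -910$ ($m = \left(-7\right) \left(-5\right) \left(-26\right) = 35 \left(-26\right) = -910$)
$- m M{\left(37,-93 \right)} = - \left(-910\right) \left(-93\right) = \left(-1\right) 84630 = -84630$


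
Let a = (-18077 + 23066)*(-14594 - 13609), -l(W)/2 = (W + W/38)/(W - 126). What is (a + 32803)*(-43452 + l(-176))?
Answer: 17537182683820080/2869 ≈ 6.1126e+12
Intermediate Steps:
l(W) = -39*W/(19*(-126 + W)) (l(W) = -2*(W + W/38)/(W - 126) = -2*(W + W*(1/38))/(-126 + W) = -2*(W + W/38)/(-126 + W) = -2*39*W/38/(-126 + W) = -39*W/(19*(-126 + W)))
a = -140704767 (a = 4989*(-28203) = -140704767)
(a + 32803)*(-43452 + l(-176)) = (-140704767 + 32803)*(-43452 - 39*(-176)/(-2394 + 19*(-176))) = -140671964*(-43452 - 39*(-176)/(-2394 - 3344)) = -140671964*(-43452 - 39*(-176)/(-5738)) = -140671964*(-43452 - 39*(-176)*(-1/5738)) = -140671964*(-43452 - 3432/2869) = -140671964*(-124667220/2869) = 17537182683820080/2869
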